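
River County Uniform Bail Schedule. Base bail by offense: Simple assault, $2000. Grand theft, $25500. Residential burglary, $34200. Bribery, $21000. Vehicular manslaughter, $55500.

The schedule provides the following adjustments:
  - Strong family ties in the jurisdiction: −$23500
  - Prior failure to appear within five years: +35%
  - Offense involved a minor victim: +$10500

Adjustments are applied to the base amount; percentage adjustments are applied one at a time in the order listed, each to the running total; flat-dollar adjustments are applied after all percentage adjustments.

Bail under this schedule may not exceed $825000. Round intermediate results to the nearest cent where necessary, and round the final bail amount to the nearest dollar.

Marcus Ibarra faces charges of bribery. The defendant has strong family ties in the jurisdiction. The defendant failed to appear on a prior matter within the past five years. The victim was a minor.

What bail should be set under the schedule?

Base amounts from the schedule: bribery $21000.
Single charge. Combined base = $21000.
Prior failure to appear within five years (+35%): $21000 × 1.35 = $28350.
Strong family ties in the jurisdiction (−$23500 flat): $28350 − $23500 = $4850.
Offense involved a minor victim (+$10500 flat): $4850 + $10500 = $15350.
$15350 is within the $825000 maximum.

$15350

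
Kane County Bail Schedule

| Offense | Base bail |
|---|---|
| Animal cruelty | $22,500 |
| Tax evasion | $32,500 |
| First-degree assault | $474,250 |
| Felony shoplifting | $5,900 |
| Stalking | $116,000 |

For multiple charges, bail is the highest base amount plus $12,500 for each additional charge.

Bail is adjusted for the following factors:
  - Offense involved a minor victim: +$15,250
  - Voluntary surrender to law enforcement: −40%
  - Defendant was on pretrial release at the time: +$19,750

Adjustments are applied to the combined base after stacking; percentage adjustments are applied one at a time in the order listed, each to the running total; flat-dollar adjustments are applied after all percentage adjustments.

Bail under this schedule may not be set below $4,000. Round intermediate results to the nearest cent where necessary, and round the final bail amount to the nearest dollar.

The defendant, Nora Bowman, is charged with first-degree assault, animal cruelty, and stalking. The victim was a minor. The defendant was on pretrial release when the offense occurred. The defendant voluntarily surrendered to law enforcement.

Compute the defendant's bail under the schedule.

Base amounts from the schedule: first-degree assault $474,250; animal cruelty $22,500; stalking $116,000.
Stacking rule: highest base plus $12,500 per additional charge. Highest is first-degree assault at $474,250; 2 additional charges → +$25,000. Combined base = $499,250.
Voluntary surrender to law enforcement (−40%): $499,250 × 0.6 = $299,550.
Offense involved a minor victim (+$15,250 flat): $299,550 + $15,250 = $314,800.
Defendant was on pretrial release at the time (+$19,750 flat): $314,800 + $19,750 = $334,550.
$334,550 is at or above the $4,000 minimum.

$334,550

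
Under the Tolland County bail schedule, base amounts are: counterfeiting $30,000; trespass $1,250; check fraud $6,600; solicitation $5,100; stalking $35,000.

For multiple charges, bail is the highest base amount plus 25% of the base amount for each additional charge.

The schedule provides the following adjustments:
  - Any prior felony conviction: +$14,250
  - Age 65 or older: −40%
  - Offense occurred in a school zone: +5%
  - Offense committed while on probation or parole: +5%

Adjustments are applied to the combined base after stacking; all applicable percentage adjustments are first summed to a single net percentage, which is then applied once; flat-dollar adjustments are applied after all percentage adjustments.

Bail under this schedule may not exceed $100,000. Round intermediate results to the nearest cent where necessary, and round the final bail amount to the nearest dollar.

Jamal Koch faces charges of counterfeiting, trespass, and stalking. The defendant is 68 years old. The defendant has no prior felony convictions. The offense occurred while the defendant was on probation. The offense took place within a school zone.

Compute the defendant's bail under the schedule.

Base amounts from the schedule: counterfeiting $30,000; trespass $1,250; stalking $35,000.
Stacking rule: highest base plus 25% of each additional charge. Highest is stalking at $35,000. Additional: $30,000 × 25% = $7,500; $1,250 × 25% = $312.50. Combined base = $35,000 + $7,812.50 = $42,812.50.
Net percentage adjustment: −40% +5% +5% = −30%. $42,812.50 × 0.7 = $29,968.75.
$29,968.75 is within the $100,000 maximum.
Rounded to the nearest dollar: $29,969.

$29,969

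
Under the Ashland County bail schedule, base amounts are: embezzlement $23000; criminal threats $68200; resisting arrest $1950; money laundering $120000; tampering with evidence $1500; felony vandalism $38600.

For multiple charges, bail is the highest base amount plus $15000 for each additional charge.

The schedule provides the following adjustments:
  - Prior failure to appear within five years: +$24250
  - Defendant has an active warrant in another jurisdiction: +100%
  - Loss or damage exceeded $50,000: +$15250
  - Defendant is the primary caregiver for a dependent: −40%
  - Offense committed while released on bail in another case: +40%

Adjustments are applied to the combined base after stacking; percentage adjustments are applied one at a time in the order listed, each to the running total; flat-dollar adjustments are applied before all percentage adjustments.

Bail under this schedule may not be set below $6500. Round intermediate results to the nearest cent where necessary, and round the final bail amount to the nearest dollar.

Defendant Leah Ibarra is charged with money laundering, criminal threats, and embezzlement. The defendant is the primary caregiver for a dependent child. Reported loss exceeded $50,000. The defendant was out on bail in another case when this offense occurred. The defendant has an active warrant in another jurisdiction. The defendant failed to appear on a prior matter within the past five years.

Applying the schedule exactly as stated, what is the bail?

Base amounts from the schedule: money laundering $120000; criminal threats $68200; embezzlement $23000.
Stacking rule: highest base plus $15000 per additional charge. Highest is money laundering at $120000; 2 additional charges → +$30000. Combined base = $150000.
Prior failure to appear within five years (+$24250 flat): $150000 + $24250 = $174250.
Loss or damage exceeded $50,000 (+$15250 flat): $174250 + $15250 = $189500.
Defendant has an active warrant in another jurisdiction (+100%): $189500 × 2 = $379000.
Defendant is the primary caregiver for a dependent (−40%): $379000 × 0.6 = $227400.
Offense committed while released on bail in another case (+40%): $227400 × 1.4 = $318360.
$318360 is at or above the $6500 minimum.

$318360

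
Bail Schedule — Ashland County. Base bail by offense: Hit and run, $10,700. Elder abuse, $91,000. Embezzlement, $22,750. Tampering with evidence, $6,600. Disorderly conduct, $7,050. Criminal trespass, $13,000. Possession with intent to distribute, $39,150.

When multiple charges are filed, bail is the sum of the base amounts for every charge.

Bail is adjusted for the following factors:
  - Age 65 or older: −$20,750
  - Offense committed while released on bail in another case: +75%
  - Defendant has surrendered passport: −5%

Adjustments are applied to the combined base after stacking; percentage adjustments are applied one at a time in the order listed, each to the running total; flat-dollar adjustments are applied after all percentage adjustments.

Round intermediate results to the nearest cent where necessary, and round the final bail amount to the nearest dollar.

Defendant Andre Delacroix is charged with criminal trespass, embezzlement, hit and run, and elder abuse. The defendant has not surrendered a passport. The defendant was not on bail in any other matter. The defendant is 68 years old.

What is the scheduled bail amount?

$116,700

Base amounts from the schedule: criminal trespass $13,000; embezzlement $22,750; hit and run $10,700; elder abuse $91,000.
Stacking rule: sum of all bases. $13,000 + $22,750 + $10,700 + $91,000 = $137,450.
Age 65 or older (−$20,750 flat): $137,450 − $20,750 = $116,700.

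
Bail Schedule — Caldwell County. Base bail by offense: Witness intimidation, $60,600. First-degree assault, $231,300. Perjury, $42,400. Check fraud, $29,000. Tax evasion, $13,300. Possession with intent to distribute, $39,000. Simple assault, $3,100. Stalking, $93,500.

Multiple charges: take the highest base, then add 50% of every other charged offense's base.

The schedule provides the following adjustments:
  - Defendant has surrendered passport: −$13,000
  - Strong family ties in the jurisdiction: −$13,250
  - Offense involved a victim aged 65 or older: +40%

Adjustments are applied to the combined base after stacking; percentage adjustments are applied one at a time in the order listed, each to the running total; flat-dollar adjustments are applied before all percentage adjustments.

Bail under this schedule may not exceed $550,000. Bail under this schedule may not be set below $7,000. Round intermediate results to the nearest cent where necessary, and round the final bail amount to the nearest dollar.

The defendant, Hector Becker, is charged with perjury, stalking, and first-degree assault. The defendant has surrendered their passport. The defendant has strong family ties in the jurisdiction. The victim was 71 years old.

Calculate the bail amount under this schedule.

$382,200

Base amounts from the schedule: perjury $42,400; stalking $93,500; first-degree assault $231,300.
Stacking rule: highest base plus 50% of each additional charge. Highest is first-degree assault at $231,300. Additional: $42,400 × 50% = $21,200; $93,500 × 50% = $46,750. Combined base = $231,300 + $67,950 = $299,250.
Defendant has surrendered passport (−$13,000 flat): $299,250 − $13,000 = $286,250.
Strong family ties in the jurisdiction (−$13,250 flat): $286,250 − $13,250 = $273,000.
Offense involved a victim aged 65 or older (+40%): $273,000 × 1.4 = $382,200.
$382,200 is within the $550,000 maximum.
$382,200 is at or above the $7,000 minimum.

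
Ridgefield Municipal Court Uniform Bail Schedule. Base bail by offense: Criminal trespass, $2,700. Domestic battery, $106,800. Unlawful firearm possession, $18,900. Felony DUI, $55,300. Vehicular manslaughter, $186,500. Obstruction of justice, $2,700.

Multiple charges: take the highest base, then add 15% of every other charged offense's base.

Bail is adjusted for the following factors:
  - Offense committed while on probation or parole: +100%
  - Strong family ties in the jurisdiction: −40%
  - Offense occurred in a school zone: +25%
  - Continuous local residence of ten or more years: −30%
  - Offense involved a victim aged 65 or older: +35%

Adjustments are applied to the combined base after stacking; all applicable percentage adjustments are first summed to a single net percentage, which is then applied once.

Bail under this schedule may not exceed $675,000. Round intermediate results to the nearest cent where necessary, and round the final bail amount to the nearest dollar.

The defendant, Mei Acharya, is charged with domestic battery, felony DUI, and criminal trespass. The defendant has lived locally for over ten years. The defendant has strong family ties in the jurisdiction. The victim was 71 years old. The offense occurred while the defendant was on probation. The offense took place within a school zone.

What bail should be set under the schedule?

$219,450

Base amounts from the schedule: domestic battery $106,800; felony DUI $55,300; criminal trespass $2,700.
Stacking rule: highest base plus 15% of each additional charge. Highest is domestic battery at $106,800. Additional: $55,300 × 15% = $8,295; $2,700 × 15% = $405. Combined base = $106,800 + $8,700 = $115,500.
Net percentage adjustment: +100% −40% +25% −30% +35% = +90%. $115,500 × 1.9 = $219,450.
$219,450 is within the $675,000 maximum.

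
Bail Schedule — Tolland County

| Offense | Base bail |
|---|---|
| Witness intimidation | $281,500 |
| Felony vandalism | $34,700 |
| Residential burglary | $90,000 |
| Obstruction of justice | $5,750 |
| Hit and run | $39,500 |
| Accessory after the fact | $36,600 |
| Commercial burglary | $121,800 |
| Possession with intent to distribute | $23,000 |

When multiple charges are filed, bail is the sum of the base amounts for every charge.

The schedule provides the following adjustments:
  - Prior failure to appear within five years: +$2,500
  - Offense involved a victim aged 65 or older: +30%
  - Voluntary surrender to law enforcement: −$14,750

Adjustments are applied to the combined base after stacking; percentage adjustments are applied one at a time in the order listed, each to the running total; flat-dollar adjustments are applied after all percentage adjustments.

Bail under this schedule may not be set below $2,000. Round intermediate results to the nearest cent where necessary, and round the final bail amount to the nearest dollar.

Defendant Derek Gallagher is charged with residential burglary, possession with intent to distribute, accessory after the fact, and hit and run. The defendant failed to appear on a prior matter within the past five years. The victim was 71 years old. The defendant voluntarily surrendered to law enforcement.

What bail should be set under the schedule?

$233,580

Base amounts from the schedule: residential burglary $90,000; possession with intent to distribute $23,000; accessory after the fact $36,600; hit and run $39,500.
Stacking rule: sum of all bases. $90,000 + $23,000 + $36,600 + $39,500 = $189,100.
Offense involved a victim aged 65 or older (+30%): $189,100 × 1.3 = $245,830.
Prior failure to appear within five years (+$2,500 flat): $245,830 + $2,500 = $248,330.
Voluntary surrender to law enforcement (−$14,750 flat): $248,330 − $14,750 = $233,580.
$233,580 is at or above the $2,000 minimum.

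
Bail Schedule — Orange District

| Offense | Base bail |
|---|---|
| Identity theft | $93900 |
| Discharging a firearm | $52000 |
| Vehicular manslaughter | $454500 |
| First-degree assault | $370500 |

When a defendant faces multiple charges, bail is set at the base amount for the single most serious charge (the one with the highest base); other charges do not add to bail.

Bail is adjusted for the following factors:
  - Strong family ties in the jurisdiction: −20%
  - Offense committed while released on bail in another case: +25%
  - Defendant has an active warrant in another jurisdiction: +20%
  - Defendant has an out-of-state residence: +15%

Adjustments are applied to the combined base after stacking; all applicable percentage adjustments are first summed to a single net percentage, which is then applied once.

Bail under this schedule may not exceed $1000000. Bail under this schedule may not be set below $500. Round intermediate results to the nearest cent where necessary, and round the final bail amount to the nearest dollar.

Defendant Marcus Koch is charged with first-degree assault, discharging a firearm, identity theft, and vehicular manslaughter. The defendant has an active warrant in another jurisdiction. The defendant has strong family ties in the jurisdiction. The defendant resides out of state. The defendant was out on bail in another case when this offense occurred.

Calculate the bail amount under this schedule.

$636300

Base amounts from the schedule: first-degree assault $370500; discharging a firearm $52000; identity theft $93900; vehicular manslaughter $454500.
Stacking rule: use the highest base only. Highest is vehicular manslaughter at $454500. Combined base = $454500.
Net percentage adjustment: −20% +25% +20% +15% = +40%. $454500 × 1.4 = $636300.
$636300 is within the $1000000 maximum.
$636300 is at or above the $500 minimum.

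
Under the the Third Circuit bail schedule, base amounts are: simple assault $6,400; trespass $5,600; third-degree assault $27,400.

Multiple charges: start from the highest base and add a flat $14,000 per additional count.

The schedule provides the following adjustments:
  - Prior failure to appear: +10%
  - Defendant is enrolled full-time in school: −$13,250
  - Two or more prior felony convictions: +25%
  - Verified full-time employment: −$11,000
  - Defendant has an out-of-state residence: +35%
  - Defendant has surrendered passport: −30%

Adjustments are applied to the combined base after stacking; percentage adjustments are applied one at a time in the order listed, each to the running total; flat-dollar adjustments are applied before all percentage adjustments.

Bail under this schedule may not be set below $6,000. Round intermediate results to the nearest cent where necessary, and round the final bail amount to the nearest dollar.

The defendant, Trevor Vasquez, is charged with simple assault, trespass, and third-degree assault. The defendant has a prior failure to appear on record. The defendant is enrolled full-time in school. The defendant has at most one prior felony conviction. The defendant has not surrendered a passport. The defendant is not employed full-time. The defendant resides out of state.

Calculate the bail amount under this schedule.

Base amounts from the schedule: simple assault $6,400; trespass $5,600; third-degree assault $27,400.
Stacking rule: highest base plus $14,000 per additional charge. Highest is third-degree assault at $27,400; 2 additional charges → +$28,000. Combined base = $55,400.
Defendant is enrolled full-time in school (−$13,250 flat): $55,400 − $13,250 = $42,150.
Prior failure to appear (+10%): $42,150 × 1.1 = $46,365.
Defendant has an out-of-state residence (+35%): $46,365 × 1.35 = $62,592.75.
$62,592.75 is at or above the $6,000 minimum.
Rounded to the nearest dollar: $62,593.

$62,593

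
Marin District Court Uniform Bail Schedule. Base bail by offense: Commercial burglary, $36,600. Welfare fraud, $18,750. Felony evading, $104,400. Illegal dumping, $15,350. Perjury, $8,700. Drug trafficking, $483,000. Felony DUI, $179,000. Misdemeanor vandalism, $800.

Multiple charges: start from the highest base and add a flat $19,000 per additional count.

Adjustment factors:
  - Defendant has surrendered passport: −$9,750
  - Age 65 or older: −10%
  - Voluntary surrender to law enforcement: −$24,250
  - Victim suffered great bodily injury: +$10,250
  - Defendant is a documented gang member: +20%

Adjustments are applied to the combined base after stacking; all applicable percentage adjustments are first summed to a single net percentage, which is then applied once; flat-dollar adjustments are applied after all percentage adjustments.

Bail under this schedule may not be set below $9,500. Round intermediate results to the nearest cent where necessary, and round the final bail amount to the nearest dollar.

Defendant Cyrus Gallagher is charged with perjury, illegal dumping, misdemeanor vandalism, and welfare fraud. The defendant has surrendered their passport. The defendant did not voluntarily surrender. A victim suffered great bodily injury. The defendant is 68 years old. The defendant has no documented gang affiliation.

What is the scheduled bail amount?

Base amounts from the schedule: perjury $8,700; illegal dumping $15,350; misdemeanor vandalism $800; welfare fraud $18,750.
Stacking rule: highest base plus $19,000 per additional charge. Highest is welfare fraud at $18,750; 3 additional charges → +$57,000. Combined base = $75,750.
Age 65 or older (−10%): $75,750 × 0.9 = $68,175.
Defendant has surrendered passport (−$9,750 flat): $68,175 − $9,750 = $58,425.
Victim suffered great bodily injury (+$10,250 flat): $58,425 + $10,250 = $68,675.
$68,675 is at or above the $9,500 minimum.

$68,675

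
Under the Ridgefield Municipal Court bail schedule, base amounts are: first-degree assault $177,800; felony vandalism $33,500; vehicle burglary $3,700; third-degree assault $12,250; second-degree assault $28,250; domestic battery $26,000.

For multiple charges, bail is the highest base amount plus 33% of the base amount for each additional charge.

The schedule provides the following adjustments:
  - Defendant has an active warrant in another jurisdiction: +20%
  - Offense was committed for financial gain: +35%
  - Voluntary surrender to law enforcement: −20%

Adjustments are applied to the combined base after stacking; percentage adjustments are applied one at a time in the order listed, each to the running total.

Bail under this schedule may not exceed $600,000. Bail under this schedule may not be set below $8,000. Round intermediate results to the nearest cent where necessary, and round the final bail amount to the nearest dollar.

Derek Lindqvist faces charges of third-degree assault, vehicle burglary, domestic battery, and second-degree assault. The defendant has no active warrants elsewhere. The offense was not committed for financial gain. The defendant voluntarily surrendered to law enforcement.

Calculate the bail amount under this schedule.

Base amounts from the schedule: third-degree assault $12,250; vehicle burglary $3,700; domestic battery $26,000; second-degree assault $28,250.
Stacking rule: highest base plus 33% of each additional charge. Highest is second-degree assault at $28,250. Additional: $12,250 × 33% = $4,042.50; $3,700 × 33% = $1,221; $26,000 × 33% = $8,580. Combined base = $28,250 + $13,843.50 = $42,093.50.
Voluntary surrender to law enforcement (−20%): $42,093.50 × 0.8 = $33,674.80.
$33,674.80 is within the $600,000 maximum.
$33,674.80 is at or above the $8,000 minimum.
Rounded to the nearest dollar: $33,675.

$33,675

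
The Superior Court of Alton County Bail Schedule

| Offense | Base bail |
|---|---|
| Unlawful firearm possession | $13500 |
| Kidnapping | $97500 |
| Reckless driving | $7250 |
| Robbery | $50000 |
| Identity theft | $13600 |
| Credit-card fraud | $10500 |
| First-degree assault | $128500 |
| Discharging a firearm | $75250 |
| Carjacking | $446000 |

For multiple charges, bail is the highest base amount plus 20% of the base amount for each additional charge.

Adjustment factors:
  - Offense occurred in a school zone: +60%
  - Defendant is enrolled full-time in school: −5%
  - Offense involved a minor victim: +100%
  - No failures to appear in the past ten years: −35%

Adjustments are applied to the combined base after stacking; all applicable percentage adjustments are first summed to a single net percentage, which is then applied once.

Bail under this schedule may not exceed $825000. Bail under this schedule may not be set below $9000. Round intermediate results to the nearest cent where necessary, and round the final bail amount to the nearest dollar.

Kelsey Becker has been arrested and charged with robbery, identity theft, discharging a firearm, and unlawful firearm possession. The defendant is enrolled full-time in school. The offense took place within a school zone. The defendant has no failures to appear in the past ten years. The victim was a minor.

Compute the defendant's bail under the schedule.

Base amounts from the schedule: robbery $50000; identity theft $13600; discharging a firearm $75250; unlawful firearm possession $13500.
Stacking rule: highest base plus 20% of each additional charge. Highest is discharging a firearm at $75250. Additional: $50000 × 20% = $10000; $13600 × 20% = $2720; $13500 × 20% = $2700. Combined base = $75250 + $15420 = $90670.
Net percentage adjustment: +60% −5% +100% −35% = +120%. $90670 × 2.2 = $199474.
$199474 is within the $825000 maximum.
$199474 is at or above the $9000 minimum.

$199474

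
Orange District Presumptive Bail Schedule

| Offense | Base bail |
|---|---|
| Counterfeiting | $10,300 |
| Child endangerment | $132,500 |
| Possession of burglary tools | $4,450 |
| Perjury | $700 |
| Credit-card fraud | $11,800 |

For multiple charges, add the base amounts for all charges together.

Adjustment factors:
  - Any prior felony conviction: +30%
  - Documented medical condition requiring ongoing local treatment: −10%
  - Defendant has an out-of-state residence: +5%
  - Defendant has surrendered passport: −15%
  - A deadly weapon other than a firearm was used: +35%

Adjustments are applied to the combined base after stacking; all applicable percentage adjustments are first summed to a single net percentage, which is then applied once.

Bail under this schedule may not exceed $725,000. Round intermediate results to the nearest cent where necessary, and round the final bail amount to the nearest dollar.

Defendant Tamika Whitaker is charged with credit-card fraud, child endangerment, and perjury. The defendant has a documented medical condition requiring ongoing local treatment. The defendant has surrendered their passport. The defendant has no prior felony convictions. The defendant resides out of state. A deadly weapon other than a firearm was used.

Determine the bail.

Base amounts from the schedule: credit-card fraud $11,800; child endangerment $132,500; perjury $700.
Stacking rule: sum of all bases. $11,800 + $132,500 + $700 = $145,000.
Net percentage adjustment: −10% +5% −15% +35% = +15%. $145,000 × 1.15 = $166,750.
$166,750 is within the $725,000 maximum.

$166,750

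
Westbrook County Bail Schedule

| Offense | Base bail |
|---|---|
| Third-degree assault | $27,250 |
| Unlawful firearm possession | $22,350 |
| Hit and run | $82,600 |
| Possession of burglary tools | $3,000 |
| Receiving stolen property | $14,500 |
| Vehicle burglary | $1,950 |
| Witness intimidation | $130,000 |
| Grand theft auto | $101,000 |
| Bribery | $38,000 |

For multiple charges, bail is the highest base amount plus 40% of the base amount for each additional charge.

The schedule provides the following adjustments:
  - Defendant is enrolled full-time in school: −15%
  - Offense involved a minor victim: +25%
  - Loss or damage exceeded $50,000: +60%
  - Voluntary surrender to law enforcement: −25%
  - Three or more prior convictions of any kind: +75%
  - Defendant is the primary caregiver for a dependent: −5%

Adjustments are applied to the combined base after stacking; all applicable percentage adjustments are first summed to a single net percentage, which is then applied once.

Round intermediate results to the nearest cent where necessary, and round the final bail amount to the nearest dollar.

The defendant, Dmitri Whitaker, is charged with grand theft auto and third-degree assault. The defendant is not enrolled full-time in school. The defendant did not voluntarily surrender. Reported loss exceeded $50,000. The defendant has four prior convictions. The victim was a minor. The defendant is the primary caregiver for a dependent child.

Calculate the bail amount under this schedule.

$285,345

Base amounts from the schedule: grand theft auto $101,000; third-degree assault $27,250.
Stacking rule: highest base plus 40% of each additional charge. Highest is grand theft auto at $101,000. Additional: $27,250 × 40% = $10,900. Combined base = $101,000 + $10,900 = $111,900.
Net percentage adjustment: +25% +60% +75% −5% = +155%. $111,900 × 2.55 = $285,345.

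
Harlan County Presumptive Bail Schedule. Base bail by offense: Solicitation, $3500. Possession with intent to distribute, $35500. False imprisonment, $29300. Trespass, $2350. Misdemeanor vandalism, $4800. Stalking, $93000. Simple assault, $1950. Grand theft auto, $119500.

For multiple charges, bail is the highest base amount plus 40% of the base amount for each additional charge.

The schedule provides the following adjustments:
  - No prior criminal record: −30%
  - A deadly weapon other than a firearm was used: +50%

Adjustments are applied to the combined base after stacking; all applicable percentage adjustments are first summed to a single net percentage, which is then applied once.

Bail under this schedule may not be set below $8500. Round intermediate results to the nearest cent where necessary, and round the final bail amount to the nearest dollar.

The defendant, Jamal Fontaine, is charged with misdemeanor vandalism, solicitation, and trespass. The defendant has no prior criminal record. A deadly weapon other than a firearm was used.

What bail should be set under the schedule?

$8568

Base amounts from the schedule: misdemeanor vandalism $4800; solicitation $3500; trespass $2350.
Stacking rule: highest base plus 40% of each additional charge. Highest is misdemeanor vandalism at $4800. Additional: $3500 × 40% = $1400; $2350 × 40% = $940. Combined base = $4800 + $2340 = $7140.
Net percentage adjustment: −30% +50% = +20%. $7140 × 1.2 = $8568.
$8568 is at or above the $8500 minimum.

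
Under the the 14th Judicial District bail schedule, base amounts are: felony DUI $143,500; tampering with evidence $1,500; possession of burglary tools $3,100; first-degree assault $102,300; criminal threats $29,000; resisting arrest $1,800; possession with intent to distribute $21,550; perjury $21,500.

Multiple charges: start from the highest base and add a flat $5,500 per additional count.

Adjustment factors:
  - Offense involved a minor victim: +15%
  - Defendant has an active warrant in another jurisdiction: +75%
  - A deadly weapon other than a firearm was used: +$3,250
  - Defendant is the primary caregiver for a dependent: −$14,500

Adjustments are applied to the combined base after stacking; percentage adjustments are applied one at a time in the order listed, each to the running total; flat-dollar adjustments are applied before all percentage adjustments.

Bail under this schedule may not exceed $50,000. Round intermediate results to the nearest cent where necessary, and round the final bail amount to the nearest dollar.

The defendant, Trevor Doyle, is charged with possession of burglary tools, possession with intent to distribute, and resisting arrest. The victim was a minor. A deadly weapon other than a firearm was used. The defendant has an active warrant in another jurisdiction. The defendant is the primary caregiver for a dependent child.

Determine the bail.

$42,866

Base amounts from the schedule: possession of burglary tools $3,100; possession with intent to distribute $21,550; resisting arrest $1,800.
Stacking rule: highest base plus $5,500 per additional charge. Highest is possession with intent to distribute at $21,550; 2 additional charges → +$11,000. Combined base = $32,550.
A deadly weapon other than a firearm was used (+$3,250 flat): $32,550 + $3,250 = $35,800.
Defendant is the primary caregiver for a dependent (−$14,500 flat): $35,800 − $14,500 = $21,300.
Offense involved a minor victim (+15%): $21,300 × 1.15 = $24,495.
Defendant has an active warrant in another jurisdiction (+75%): $24,495 × 1.75 = $42,866.25.
$42,866.25 is within the $50,000 maximum.
Rounded to the nearest dollar: $42,866.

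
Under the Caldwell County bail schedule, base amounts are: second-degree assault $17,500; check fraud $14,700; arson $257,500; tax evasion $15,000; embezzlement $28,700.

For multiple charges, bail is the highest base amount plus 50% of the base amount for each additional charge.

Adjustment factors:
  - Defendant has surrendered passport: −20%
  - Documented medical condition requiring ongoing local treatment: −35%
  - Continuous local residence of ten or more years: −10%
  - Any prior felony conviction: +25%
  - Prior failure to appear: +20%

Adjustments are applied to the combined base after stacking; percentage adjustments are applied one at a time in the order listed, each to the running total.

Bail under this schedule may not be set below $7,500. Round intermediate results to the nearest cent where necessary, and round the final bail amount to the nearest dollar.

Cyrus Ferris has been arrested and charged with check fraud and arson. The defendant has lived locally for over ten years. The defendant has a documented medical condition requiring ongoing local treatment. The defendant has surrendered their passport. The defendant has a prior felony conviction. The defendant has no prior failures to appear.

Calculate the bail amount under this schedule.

$154,937

Base amounts from the schedule: check fraud $14,700; arson $257,500.
Stacking rule: highest base plus 50% of each additional charge. Highest is arson at $257,500. Additional: $14,700 × 50% = $7,350. Combined base = $257,500 + $7,350 = $264,850.
Defendant has surrendered passport (−20%): $264,850 × 0.8 = $211,880.
Documented medical condition requiring ongoing local treatment (−35%): $211,880 × 0.65 = $137,722.
Continuous local residence of ten or more years (−10%): $137,722 × 0.9 = $123,949.80.
Any prior felony conviction (+25%): $123,949.80 × 1.25 = $154,937.25.
$154,937.25 is at or above the $7,500 minimum.
Rounded to the nearest dollar: $154,937.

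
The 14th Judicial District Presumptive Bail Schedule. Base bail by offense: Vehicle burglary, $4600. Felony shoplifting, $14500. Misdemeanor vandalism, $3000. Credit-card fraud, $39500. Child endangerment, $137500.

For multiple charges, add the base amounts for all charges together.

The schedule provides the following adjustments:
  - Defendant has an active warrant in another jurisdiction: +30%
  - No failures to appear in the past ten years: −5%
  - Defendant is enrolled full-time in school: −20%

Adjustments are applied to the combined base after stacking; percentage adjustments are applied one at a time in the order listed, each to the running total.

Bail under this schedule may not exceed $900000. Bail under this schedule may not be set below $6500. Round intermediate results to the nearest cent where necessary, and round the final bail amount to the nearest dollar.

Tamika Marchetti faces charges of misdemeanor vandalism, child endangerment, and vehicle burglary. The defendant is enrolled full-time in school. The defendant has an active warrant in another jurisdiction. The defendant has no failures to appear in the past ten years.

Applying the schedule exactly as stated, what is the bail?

$143359

Base amounts from the schedule: misdemeanor vandalism $3000; child endangerment $137500; vehicle burglary $4600.
Stacking rule: sum of all bases. $3000 + $137500 + $4600 = $145100.
Defendant has an active warrant in another jurisdiction (+30%): $145100 × 1.3 = $188630.
No failures to appear in the past ten years (−5%): $188630 × 0.95 = $179198.50.
Defendant is enrolled full-time in school (−20%): $179198.50 × 0.8 = $143358.80.
$143358.80 is within the $900000 maximum.
$143358.80 is at or above the $6500 minimum.
Rounded to the nearest dollar: $143359.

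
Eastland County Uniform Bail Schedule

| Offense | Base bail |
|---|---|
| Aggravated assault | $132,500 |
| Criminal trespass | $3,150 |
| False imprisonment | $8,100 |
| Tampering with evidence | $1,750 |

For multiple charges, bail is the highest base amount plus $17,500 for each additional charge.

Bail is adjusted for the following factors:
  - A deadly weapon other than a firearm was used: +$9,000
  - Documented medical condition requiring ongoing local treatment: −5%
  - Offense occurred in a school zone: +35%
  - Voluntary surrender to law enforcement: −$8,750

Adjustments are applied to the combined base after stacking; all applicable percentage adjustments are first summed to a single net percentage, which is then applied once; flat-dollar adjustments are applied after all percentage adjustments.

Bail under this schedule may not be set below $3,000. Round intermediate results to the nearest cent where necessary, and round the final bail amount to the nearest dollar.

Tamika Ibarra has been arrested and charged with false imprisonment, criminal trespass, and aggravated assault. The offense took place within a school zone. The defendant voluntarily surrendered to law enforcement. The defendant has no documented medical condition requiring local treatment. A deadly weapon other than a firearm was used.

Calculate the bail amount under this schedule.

$226,375

Base amounts from the schedule: false imprisonment $8,100; criminal trespass $3,150; aggravated assault $132,500.
Stacking rule: highest base plus $17,500 per additional charge. Highest is aggravated assault at $132,500; 2 additional charges → +$35,000. Combined base = $167,500.
Offense occurred in a school zone (+35%): $167,500 × 1.35 = $226,125.
A deadly weapon other than a firearm was used (+$9,000 flat): $226,125 + $9,000 = $235,125.
Voluntary surrender to law enforcement (−$8,750 flat): $235,125 − $8,750 = $226,375.
$226,375 is at or above the $3,000 minimum.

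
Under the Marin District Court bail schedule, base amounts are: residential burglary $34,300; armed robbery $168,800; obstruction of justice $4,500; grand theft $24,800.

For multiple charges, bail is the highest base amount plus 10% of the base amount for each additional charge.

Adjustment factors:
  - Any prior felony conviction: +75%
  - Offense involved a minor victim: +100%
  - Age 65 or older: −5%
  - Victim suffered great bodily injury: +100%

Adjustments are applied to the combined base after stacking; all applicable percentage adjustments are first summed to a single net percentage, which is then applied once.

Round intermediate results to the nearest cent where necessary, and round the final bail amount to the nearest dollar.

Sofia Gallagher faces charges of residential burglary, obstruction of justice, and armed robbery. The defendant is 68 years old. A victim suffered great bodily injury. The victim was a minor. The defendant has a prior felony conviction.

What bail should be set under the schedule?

Base amounts from the schedule: residential burglary $34,300; obstruction of justice $4,500; armed robbery $168,800.
Stacking rule: highest base plus 10% of each additional charge. Highest is armed robbery at $168,800. Additional: $34,300 × 10% = $3,430; $4,500 × 10% = $450. Combined base = $168,800 + $3,880 = $172,680.
Net percentage adjustment: +75% +100% −5% +100% = +270%. $172,680 × 3.7 = $638,916.

$638,916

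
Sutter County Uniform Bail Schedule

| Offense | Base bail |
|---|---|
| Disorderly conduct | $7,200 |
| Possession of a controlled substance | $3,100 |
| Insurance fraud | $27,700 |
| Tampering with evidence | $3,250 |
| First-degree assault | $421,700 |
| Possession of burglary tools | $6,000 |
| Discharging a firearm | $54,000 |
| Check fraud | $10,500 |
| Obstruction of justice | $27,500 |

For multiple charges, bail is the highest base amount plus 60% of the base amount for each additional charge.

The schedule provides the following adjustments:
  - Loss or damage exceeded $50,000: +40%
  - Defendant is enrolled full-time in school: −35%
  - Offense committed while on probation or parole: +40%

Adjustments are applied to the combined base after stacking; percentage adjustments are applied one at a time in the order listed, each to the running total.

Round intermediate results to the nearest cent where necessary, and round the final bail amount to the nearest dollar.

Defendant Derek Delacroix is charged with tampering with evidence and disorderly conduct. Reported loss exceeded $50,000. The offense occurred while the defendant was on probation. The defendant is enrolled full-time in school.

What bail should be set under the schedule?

Base amounts from the schedule: tampering with evidence $3,250; disorderly conduct $7,200.
Stacking rule: highest base plus 60% of each additional charge. Highest is disorderly conduct at $7,200. Additional: $3,250 × 60% = $1,950. Combined base = $7,200 + $1,950 = $9,150.
Loss or damage exceeded $50,000 (+40%): $9,150 × 1.4 = $12,810.
Defendant is enrolled full-time in school (−35%): $12,810 × 0.65 = $8,326.50.
Offense committed while on probation or parole (+40%): $8,326.50 × 1.4 = $11,657.10.
Rounded to the nearest dollar: $11,657.

$11,657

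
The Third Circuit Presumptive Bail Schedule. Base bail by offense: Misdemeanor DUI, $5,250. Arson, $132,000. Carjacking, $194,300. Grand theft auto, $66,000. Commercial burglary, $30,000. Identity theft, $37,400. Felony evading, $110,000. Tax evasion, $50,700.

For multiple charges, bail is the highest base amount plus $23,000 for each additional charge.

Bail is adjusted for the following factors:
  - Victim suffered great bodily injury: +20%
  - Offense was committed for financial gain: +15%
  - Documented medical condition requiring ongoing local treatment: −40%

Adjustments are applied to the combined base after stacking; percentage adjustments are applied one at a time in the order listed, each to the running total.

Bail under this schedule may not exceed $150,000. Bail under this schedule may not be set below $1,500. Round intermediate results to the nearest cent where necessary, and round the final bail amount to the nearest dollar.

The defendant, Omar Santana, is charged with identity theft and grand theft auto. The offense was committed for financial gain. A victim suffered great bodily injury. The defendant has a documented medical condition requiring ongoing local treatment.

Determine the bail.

Base amounts from the schedule: identity theft $37,400; grand theft auto $66,000.
Stacking rule: highest base plus $23,000 per additional charge. Highest is grand theft auto at $66,000; 1 additional charge → +$23,000. Combined base = $89,000.
Victim suffered great bodily injury (+20%): $89,000 × 1.2 = $106,800.
Offense was committed for financial gain (+15%): $106,800 × 1.15 = $122,820.
Documented medical condition requiring ongoing local treatment (−40%): $122,820 × 0.6 = $73,692.
$73,692 is within the $150,000 maximum.
$73,692 is at or above the $1,500 minimum.

$73,692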